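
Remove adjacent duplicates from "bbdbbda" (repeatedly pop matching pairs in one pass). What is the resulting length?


Input: bbdbbda
Stack-based adjacent duplicate removal:
  Read 'b': push. Stack: b
  Read 'b': matches stack top 'b' => pop. Stack: (empty)
  Read 'd': push. Stack: d
  Read 'b': push. Stack: db
  Read 'b': matches stack top 'b' => pop. Stack: d
  Read 'd': matches stack top 'd' => pop. Stack: (empty)
  Read 'a': push. Stack: a
Final stack: "a" (length 1)

1


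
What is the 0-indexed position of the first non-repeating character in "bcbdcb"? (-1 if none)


Input: bcbdcb
Character frequencies:
  'b': 3
  'c': 2
  'd': 1
Scanning left to right for freq == 1:
  Position 0 ('b'): freq=3, skip
  Position 1 ('c'): freq=2, skip
  Position 2 ('b'): freq=3, skip
  Position 3 ('d'): unique! => answer = 3

3


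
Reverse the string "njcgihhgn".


Input: njcgihhgn
Reading characters right to left:
  Position 8: 'n'
  Position 7: 'g'
  Position 6: 'h'
  Position 5: 'h'
  Position 4: 'i'
  Position 3: 'g'
  Position 2: 'c'
  Position 1: 'j'
  Position 0: 'n'
Reversed: nghhigcjn

nghhigcjn


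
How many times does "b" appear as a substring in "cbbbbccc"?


Searching for "b" in "cbbbbccc"
Scanning each position:
  Position 0: "c" => no
  Position 1: "b" => MATCH
  Position 2: "b" => MATCH
  Position 3: "b" => MATCH
  Position 4: "b" => MATCH
  Position 5: "c" => no
  Position 6: "c" => no
  Position 7: "c" => no
Total occurrences: 4

4


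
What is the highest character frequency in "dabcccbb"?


Input: dabcccbb
Character counts:
  'a': 1
  'b': 3
  'c': 3
  'd': 1
Maximum frequency: 3

3


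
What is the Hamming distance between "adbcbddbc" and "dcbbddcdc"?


Comparing "adbcbddbc" and "dcbbddcdc" position by position:
  Position 0: 'a' vs 'd' => differ
  Position 1: 'd' vs 'c' => differ
  Position 2: 'b' vs 'b' => same
  Position 3: 'c' vs 'b' => differ
  Position 4: 'b' vs 'd' => differ
  Position 5: 'd' vs 'd' => same
  Position 6: 'd' vs 'c' => differ
  Position 7: 'b' vs 'd' => differ
  Position 8: 'c' vs 'c' => same
Total differences (Hamming distance): 6

6


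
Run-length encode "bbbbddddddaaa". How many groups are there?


Input: bbbbddddddaaa
Scanning for consecutive runs:
  Group 1: 'b' x 4 (positions 0-3)
  Group 2: 'd' x 6 (positions 4-9)
  Group 3: 'a' x 3 (positions 10-12)
Total groups: 3

3


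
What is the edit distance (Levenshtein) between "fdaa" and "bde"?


Computing edit distance: "fdaa" -> "bde"
DP table:
           b    d    e
      0    1    2    3
  f   1    1    2    3
  d   2    2    1    2
  a   3    3    2    2
  a   4    4    3    3
Edit distance = dp[4][3] = 3

3


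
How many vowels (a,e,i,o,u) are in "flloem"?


Input: flloem
Checking each character:
  'f' at position 0: consonant
  'l' at position 1: consonant
  'l' at position 2: consonant
  'o' at position 3: vowel (running total: 1)
  'e' at position 4: vowel (running total: 2)
  'm' at position 5: consonant
Total vowels: 2

2


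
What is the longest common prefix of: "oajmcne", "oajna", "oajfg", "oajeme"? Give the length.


Words: oajmcne, oajna, oajfg, oajeme
  Position 0: all 'o' => match
  Position 1: all 'a' => match
  Position 2: all 'j' => match
  Position 3: ('m', 'n', 'f', 'e') => mismatch, stop
LCP = "oaj" (length 3)

3


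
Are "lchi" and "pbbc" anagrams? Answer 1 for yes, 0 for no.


Strings: "lchi", "pbbc"
Sorted first:  chil
Sorted second: bbcp
Differ at position 0: 'c' vs 'b' => not anagrams

0


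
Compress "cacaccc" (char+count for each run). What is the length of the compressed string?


Input: cacaccc
Runs:
  'c' x 1 => "c1"
  'a' x 1 => "a1"
  'c' x 1 => "c1"
  'a' x 1 => "a1"
  'c' x 3 => "c3"
Compressed: "c1a1c1a1c3"
Compressed length: 10

10


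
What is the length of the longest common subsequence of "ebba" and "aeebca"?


LCS of "ebba" and "aeebca"
DP table:
           a    e    e    b    c    a
      0    0    0    0    0    0    0
  e   0    0    1    1    1    1    1
  b   0    0    1    1    2    2    2
  b   0    0    1    1    2    2    2
  a   0    1    1    1    2    2    3
LCS length = dp[4][6] = 3

3


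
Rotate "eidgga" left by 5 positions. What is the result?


Input: "eidgga", rotate left by 5
First 5 characters: "eidgg"
Remaining characters: "a"
Concatenate remaining + first: "a" + "eidgg" = "aeidgg"

aeidgg


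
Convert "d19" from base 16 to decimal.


Input: "d19" in base 16
Positional expansion:
  Digit 'd' (value 13) x 16^2 = 3328
  Digit '1' (value 1) x 16^1 = 16
  Digit '9' (value 9) x 16^0 = 9
Sum = 3353

3353


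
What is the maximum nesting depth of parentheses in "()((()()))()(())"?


Input: "()((()()))()(())"
Tracking depth:
  Position 0 '(': depth becomes 1
  Position 1 ')': depth becomes 0
  Position 2 '(': depth becomes 1
  Position 3 '(': depth becomes 2
  Position 4 '(': depth becomes 3
  Position 5 ')': depth becomes 2
  Position 6 '(': depth becomes 3
  Position 7 ')': depth becomes 2
  Position 8 ')': depth becomes 1
  Position 9 ')': depth becomes 0
  Position 10 '(': depth becomes 1
  Position 11 ')': depth becomes 0
  Position 12 '(': depth becomes 1
  Position 13 '(': depth becomes 2
  Position 14 ')': depth becomes 1
  Position 15 ')': depth becomes 0
Maximum depth reached: 3

3


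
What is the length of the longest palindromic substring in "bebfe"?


Input: "bebfe"
Checking substrings for palindromes:
  [0:3] "beb" (len 3) => palindrome
Longest palindromic substring: "beb" with length 3

3


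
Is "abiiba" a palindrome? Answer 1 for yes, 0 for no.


Input: abiiba
Reversed: abiiba
  Compare pos 0 ('a') with pos 5 ('a'): match
  Compare pos 1 ('b') with pos 4 ('b'): match
  Compare pos 2 ('i') with pos 3 ('i'): match
Result: palindrome

1


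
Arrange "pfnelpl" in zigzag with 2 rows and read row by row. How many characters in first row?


Zigzag "pfnelpl" into 2 rows:
Placing characters:
  'p' => row 0
  'f' => row 1
  'n' => row 0
  'e' => row 1
  'l' => row 0
  'p' => row 1
  'l' => row 0
Rows:
  Row 0: "pnll"
  Row 1: "fep"
First row length: 4

4


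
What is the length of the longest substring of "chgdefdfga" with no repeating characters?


Input: "chgdefdfga"
Sliding window (track last position of each char):
  Position 0 ('c'): window [0,0] length 1 -- new best
  Position 1 ('h'): window [0,1] length 2 -- new best
  Position 2 ('g'): window [0,2] length 3 -- new best
  Position 3 ('d'): window [0,3] length 4 -- new best
  Position 4 ('e'): window [0,4] length 5 -- new best
  Position 5 ('f'): window [0,5] length 6 -- new best
  Position 6 ('d'): repeat (last at 3), move window start to 4
  Position 6 ('d'): window [4,6] length 3
  Position 7 ('f'): repeat (last at 5), move window start to 6
  Position 7 ('f'): window [6,7] length 2
  Position 8 ('g'): window [6,8] length 3
  Position 9 ('a'): window [6,9] length 4
Longest substring with no repeats: "chgdef" with length 6

6


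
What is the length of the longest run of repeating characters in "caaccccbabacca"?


Input: "caaccccbabacca"
Scanning for longest run:
  Position 1 ('a'): new char, reset run to 1
  Position 2 ('a'): continues run of 'a', length=2
  Position 3 ('c'): new char, reset run to 1
  Position 4 ('c'): continues run of 'c', length=2
  Position 5 ('c'): continues run of 'c', length=3
  Position 6 ('c'): continues run of 'c', length=4
  Position 7 ('b'): new char, reset run to 1
  Position 8 ('a'): new char, reset run to 1
  Position 9 ('b'): new char, reset run to 1
  Position 10 ('a'): new char, reset run to 1
  Position 11 ('c'): new char, reset run to 1
  Position 12 ('c'): continues run of 'c', length=2
  Position 13 ('a'): new char, reset run to 1
Longest run: 'c' with length 4

4


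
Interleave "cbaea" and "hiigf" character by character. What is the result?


Interleaving "cbaea" and "hiigf":
  Position 0: 'c' from first, 'h' from second => "ch"
  Position 1: 'b' from first, 'i' from second => "bi"
  Position 2: 'a' from first, 'i' from second => "ai"
  Position 3: 'e' from first, 'g' from second => "eg"
  Position 4: 'a' from first, 'f' from second => "af"
Result: chbiaiegaf

chbiaiegaf


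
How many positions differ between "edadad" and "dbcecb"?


Comparing "edadad" and "dbcecb" position by position:
  Position 0: 'e' vs 'd' => DIFFER
  Position 1: 'd' vs 'b' => DIFFER
  Position 2: 'a' vs 'c' => DIFFER
  Position 3: 'd' vs 'e' => DIFFER
  Position 4: 'a' vs 'c' => DIFFER
  Position 5: 'd' vs 'b' => DIFFER
Positions that differ: 6

6


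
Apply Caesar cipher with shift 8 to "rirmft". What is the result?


Caesar cipher: shift "rirmft" by 8
  'r' (pos 17) + 8 = pos 25 = 'z'
  'i' (pos 8) + 8 = pos 16 = 'q'
  'r' (pos 17) + 8 = pos 25 = 'z'
  'm' (pos 12) + 8 = pos 20 = 'u'
  'f' (pos 5) + 8 = pos 13 = 'n'
  't' (pos 19) + 8 = pos 1 = 'b'
Result: zqzunb

zqzunb


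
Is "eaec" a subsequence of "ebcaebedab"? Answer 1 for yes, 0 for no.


Check if "eaec" is a subsequence of "ebcaebedab"
Greedy scan:
  Position 0 ('e'): matches sub[0] = 'e'
  Position 1 ('b'): no match needed
  Position 2 ('c'): no match needed
  Position 3 ('a'): matches sub[1] = 'a'
  Position 4 ('e'): matches sub[2] = 'e'
  Position 5 ('b'): no match needed
  Position 6 ('e'): no match needed
  Position 7 ('d'): no match needed
  Position 8 ('a'): no match needed
  Position 9 ('b'): no match needed
Only matched 3/4 characters => not a subsequence

0


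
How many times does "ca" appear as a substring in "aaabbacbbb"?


Searching for "ca" in "aaabbacbbb"
Scanning each position:
  Position 0: "aa" => no
  Position 1: "aa" => no
  Position 2: "ab" => no
  Position 3: "bb" => no
  Position 4: "ba" => no
  Position 5: "ac" => no
  Position 6: "cb" => no
  Position 7: "bb" => no
  Position 8: "bb" => no
Total occurrences: 0

0


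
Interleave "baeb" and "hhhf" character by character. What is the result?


Interleaving "baeb" and "hhhf":
  Position 0: 'b' from first, 'h' from second => "bh"
  Position 1: 'a' from first, 'h' from second => "ah"
  Position 2: 'e' from first, 'h' from second => "eh"
  Position 3: 'b' from first, 'f' from second => "bf"
Result: bhahehbf

bhahehbf


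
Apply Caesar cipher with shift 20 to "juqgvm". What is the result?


Caesar cipher: shift "juqgvm" by 20
  'j' (pos 9) + 20 = pos 3 = 'd'
  'u' (pos 20) + 20 = pos 14 = 'o'
  'q' (pos 16) + 20 = pos 10 = 'k'
  'g' (pos 6) + 20 = pos 0 = 'a'
  'v' (pos 21) + 20 = pos 15 = 'p'
  'm' (pos 12) + 20 = pos 6 = 'g'
Result: dokapg

dokapg


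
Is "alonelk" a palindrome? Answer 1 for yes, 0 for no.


Input: alonelk
Reversed: klenola
  Compare pos 0 ('a') with pos 6 ('k'): MISMATCH
  Compare pos 1 ('l') with pos 5 ('l'): match
  Compare pos 2 ('o') with pos 4 ('e'): MISMATCH
Result: not a palindrome

0


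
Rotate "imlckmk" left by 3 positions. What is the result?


Input: "imlckmk", rotate left by 3
First 3 characters: "iml"
Remaining characters: "ckmk"
Concatenate remaining + first: "ckmk" + "iml" = "ckmkiml"

ckmkiml


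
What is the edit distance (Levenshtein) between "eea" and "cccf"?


Computing edit distance: "eea" -> "cccf"
DP table:
           c    c    c    f
      0    1    2    3    4
  e   1    1    2    3    4
  e   2    2    2    3    4
  a   3    3    3    3    4
Edit distance = dp[3][4] = 4

4


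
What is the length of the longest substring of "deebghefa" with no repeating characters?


Input: "deebghefa"
Sliding window (track last position of each char):
  Position 0 ('d'): window [0,0] length 1 -- new best
  Position 1 ('e'): window [0,1] length 2 -- new best
  Position 2 ('e'): repeat (last at 1), move window start to 2
  Position 2 ('e'): window [2,2] length 1
  Position 3 ('b'): window [2,3] length 2
  Position 4 ('g'): window [2,4] length 3 -- new best
  Position 5 ('h'): window [2,5] length 4 -- new best
  Position 6 ('e'): repeat (last at 2), move window start to 3
  Position 6 ('e'): window [3,6] length 4
  Position 7 ('f'): window [3,7] length 5 -- new best
  Position 8 ('a'): window [3,8] length 6 -- new best
Longest substring with no repeats: "bghefa" with length 6

6


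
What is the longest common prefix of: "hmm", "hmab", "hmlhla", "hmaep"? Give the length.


Words: hmm, hmab, hmlhla, hmaep
  Position 0: all 'h' => match
  Position 1: all 'm' => match
  Position 2: ('m', 'a', 'l', 'a') => mismatch, stop
LCP = "hm" (length 2)

2


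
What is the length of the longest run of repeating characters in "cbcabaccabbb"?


Input: "cbcabaccabbb"
Scanning for longest run:
  Position 1 ('b'): new char, reset run to 1
  Position 2 ('c'): new char, reset run to 1
  Position 3 ('a'): new char, reset run to 1
  Position 4 ('b'): new char, reset run to 1
  Position 5 ('a'): new char, reset run to 1
  Position 6 ('c'): new char, reset run to 1
  Position 7 ('c'): continues run of 'c', length=2
  Position 8 ('a'): new char, reset run to 1
  Position 9 ('b'): new char, reset run to 1
  Position 10 ('b'): continues run of 'b', length=2
  Position 11 ('b'): continues run of 'b', length=3
Longest run: 'b' with length 3

3


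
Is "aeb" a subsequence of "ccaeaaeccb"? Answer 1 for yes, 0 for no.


Check if "aeb" is a subsequence of "ccaeaaeccb"
Greedy scan:
  Position 0 ('c'): no match needed
  Position 1 ('c'): no match needed
  Position 2 ('a'): matches sub[0] = 'a'
  Position 3 ('e'): matches sub[1] = 'e'
  Position 4 ('a'): no match needed
  Position 5 ('a'): no match needed
  Position 6 ('e'): no match needed
  Position 7 ('c'): no match needed
  Position 8 ('c'): no match needed
  Position 9 ('b'): matches sub[2] = 'b'
All 3 characters matched => is a subsequence

1


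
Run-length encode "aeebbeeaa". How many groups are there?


Input: aeebbeeaa
Scanning for consecutive runs:
  Group 1: 'a' x 1 (positions 0-0)
  Group 2: 'e' x 2 (positions 1-2)
  Group 3: 'b' x 2 (positions 3-4)
  Group 4: 'e' x 2 (positions 5-6)
  Group 5: 'a' x 2 (positions 7-8)
Total groups: 5

5


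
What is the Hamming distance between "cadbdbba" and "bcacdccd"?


Comparing "cadbdbba" and "bcacdccd" position by position:
  Position 0: 'c' vs 'b' => differ
  Position 1: 'a' vs 'c' => differ
  Position 2: 'd' vs 'a' => differ
  Position 3: 'b' vs 'c' => differ
  Position 4: 'd' vs 'd' => same
  Position 5: 'b' vs 'c' => differ
  Position 6: 'b' vs 'c' => differ
  Position 7: 'a' vs 'd' => differ
Total differences (Hamming distance): 7

7


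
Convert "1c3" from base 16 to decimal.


Input: "1c3" in base 16
Positional expansion:
  Digit '1' (value 1) x 16^2 = 256
  Digit 'c' (value 12) x 16^1 = 192
  Digit '3' (value 3) x 16^0 = 3
Sum = 451

451


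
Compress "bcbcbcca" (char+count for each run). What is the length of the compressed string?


Input: bcbcbcca
Runs:
  'b' x 1 => "b1"
  'c' x 1 => "c1"
  'b' x 1 => "b1"
  'c' x 1 => "c1"
  'b' x 1 => "b1"
  'c' x 2 => "c2"
  'a' x 1 => "a1"
Compressed: "b1c1b1c1b1c2a1"
Compressed length: 14

14


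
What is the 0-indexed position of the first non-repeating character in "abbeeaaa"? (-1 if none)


Input: abbeeaaa
Character frequencies:
  'a': 4
  'b': 2
  'e': 2
Scanning left to right for freq == 1:
  Position 0 ('a'): freq=4, skip
  Position 1 ('b'): freq=2, skip
  Position 2 ('b'): freq=2, skip
  Position 3 ('e'): freq=2, skip
  Position 4 ('e'): freq=2, skip
  Position 5 ('a'): freq=4, skip
  Position 6 ('a'): freq=4, skip
  Position 7 ('a'): freq=4, skip
  No unique character found => answer = -1

-1


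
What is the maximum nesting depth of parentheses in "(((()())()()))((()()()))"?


Input: "(((()())()()))((()()()))"
Tracking depth:
  Position 0 '(': depth becomes 1
  Position 1 '(': depth becomes 2
  Position 2 '(': depth becomes 3
  Position 3 '(': depth becomes 4
  Position 4 ')': depth becomes 3
  Position 5 '(': depth becomes 4
  Position 6 ')': depth becomes 3
  Position 7 ')': depth becomes 2
  Position 8 '(': depth becomes 3
  Position 9 ')': depth becomes 2
  Position 10 '(': depth becomes 3
  Position 11 ')': depth becomes 2
  Position 12 ')': depth becomes 1
  Position 13 ')': depth becomes 0
  Position 14 '(': depth becomes 1
  Position 15 '(': depth becomes 2
  Position 16 '(': depth becomes 3
  Position 17 ')': depth becomes 2
  Position 18 '(': depth becomes 3
  Position 19 ')': depth becomes 2
  Position 20 '(': depth becomes 3
  Position 21 ')': depth becomes 2
  Position 22 ')': depth becomes 1
  Position 23 ')': depth becomes 0
Maximum depth reached: 4

4


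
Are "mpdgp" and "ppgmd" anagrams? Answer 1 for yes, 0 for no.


Strings: "mpdgp", "ppgmd"
Sorted first:  dgmpp
Sorted second: dgmpp
Sorted forms match => anagrams

1


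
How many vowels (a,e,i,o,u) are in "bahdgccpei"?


Input: bahdgccpei
Checking each character:
  'b' at position 0: consonant
  'a' at position 1: vowel (running total: 1)
  'h' at position 2: consonant
  'd' at position 3: consonant
  'g' at position 4: consonant
  'c' at position 5: consonant
  'c' at position 6: consonant
  'p' at position 7: consonant
  'e' at position 8: vowel (running total: 2)
  'i' at position 9: vowel (running total: 3)
Total vowels: 3

3


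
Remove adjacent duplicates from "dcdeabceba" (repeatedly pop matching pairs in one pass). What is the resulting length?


Input: dcdeabceba
Stack-based adjacent duplicate removal:
  Read 'd': push. Stack: d
  Read 'c': push. Stack: dc
  Read 'd': push. Stack: dcd
  Read 'e': push. Stack: dcde
  Read 'a': push. Stack: dcdea
  Read 'b': push. Stack: dcdeab
  Read 'c': push. Stack: dcdeabc
  Read 'e': push. Stack: dcdeabce
  Read 'b': push. Stack: dcdeabceb
  Read 'a': push. Stack: dcdeabceba
Final stack: "dcdeabceba" (length 10)

10


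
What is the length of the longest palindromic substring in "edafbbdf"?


Input: "edafbbdf"
Checking substrings for palindromes:
  [4:6] "bb" (len 2) => palindrome
Longest palindromic substring: "bb" with length 2

2


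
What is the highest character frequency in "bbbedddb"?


Input: bbbedddb
Character counts:
  'b': 4
  'd': 3
  'e': 1
Maximum frequency: 4

4


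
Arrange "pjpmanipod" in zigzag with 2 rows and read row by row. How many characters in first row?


Zigzag "pjpmanipod" into 2 rows:
Placing characters:
  'p' => row 0
  'j' => row 1
  'p' => row 0
  'm' => row 1
  'a' => row 0
  'n' => row 1
  'i' => row 0
  'p' => row 1
  'o' => row 0
  'd' => row 1
Rows:
  Row 0: "ppaio"
  Row 1: "jmnpd"
First row length: 5

5


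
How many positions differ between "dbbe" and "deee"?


Comparing "dbbe" and "deee" position by position:
  Position 0: 'd' vs 'd' => same
  Position 1: 'b' vs 'e' => DIFFER
  Position 2: 'b' vs 'e' => DIFFER
  Position 3: 'e' vs 'e' => same
Positions that differ: 2

2


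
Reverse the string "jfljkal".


Input: jfljkal
Reading characters right to left:
  Position 6: 'l'
  Position 5: 'a'
  Position 4: 'k'
  Position 3: 'j'
  Position 2: 'l'
  Position 1: 'f'
  Position 0: 'j'
Reversed: lakjlfj

lakjlfj


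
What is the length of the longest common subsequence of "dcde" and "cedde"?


LCS of "dcde" and "cedde"
DP table:
           c    e    d    d    e
      0    0    0    0    0    0
  d   0    0    0    1    1    1
  c   0    1    1    1    1    1
  d   0    1    1    2    2    2
  e   0    1    2    2    2    3
LCS length = dp[4][5] = 3

3


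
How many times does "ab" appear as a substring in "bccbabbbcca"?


Searching for "ab" in "bccbabbbcca"
Scanning each position:
  Position 0: "bc" => no
  Position 1: "cc" => no
  Position 2: "cb" => no
  Position 3: "ba" => no
  Position 4: "ab" => MATCH
  Position 5: "bb" => no
  Position 6: "bb" => no
  Position 7: "bc" => no
  Position 8: "cc" => no
  Position 9: "ca" => no
Total occurrences: 1

1


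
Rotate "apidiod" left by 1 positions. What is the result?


Input: "apidiod", rotate left by 1
First 1 characters: "a"
Remaining characters: "pidiod"
Concatenate remaining + first: "pidiod" + "a" = "pidioda"

pidioda


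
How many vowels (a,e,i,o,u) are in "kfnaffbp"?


Input: kfnaffbp
Checking each character:
  'k' at position 0: consonant
  'f' at position 1: consonant
  'n' at position 2: consonant
  'a' at position 3: vowel (running total: 1)
  'f' at position 4: consonant
  'f' at position 5: consonant
  'b' at position 6: consonant
  'p' at position 7: consonant
Total vowels: 1

1


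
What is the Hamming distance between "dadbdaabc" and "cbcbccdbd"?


Comparing "dadbdaabc" and "cbcbccdbd" position by position:
  Position 0: 'd' vs 'c' => differ
  Position 1: 'a' vs 'b' => differ
  Position 2: 'd' vs 'c' => differ
  Position 3: 'b' vs 'b' => same
  Position 4: 'd' vs 'c' => differ
  Position 5: 'a' vs 'c' => differ
  Position 6: 'a' vs 'd' => differ
  Position 7: 'b' vs 'b' => same
  Position 8: 'c' vs 'd' => differ
Total differences (Hamming distance): 7

7


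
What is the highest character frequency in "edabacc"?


Input: edabacc
Character counts:
  'a': 2
  'b': 1
  'c': 2
  'd': 1
  'e': 1
Maximum frequency: 2

2


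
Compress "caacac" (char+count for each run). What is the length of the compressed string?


Input: caacac
Runs:
  'c' x 1 => "c1"
  'a' x 2 => "a2"
  'c' x 1 => "c1"
  'a' x 1 => "a1"
  'c' x 1 => "c1"
Compressed: "c1a2c1a1c1"
Compressed length: 10

10


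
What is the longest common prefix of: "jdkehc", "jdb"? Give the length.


Words: jdkehc, jdb
  Position 0: all 'j' => match
  Position 1: all 'd' => match
  Position 2: ('k', 'b') => mismatch, stop
LCP = "jd" (length 2)

2


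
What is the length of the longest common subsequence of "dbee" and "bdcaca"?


LCS of "dbee" and "bdcaca"
DP table:
           b    d    c    a    c    a
      0    0    0    0    0    0    0
  d   0    0    1    1    1    1    1
  b   0    1    1    1    1    1    1
  e   0    1    1    1    1    1    1
  e   0    1    1    1    1    1    1
LCS length = dp[4][6] = 1

1


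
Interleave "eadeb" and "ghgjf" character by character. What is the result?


Interleaving "eadeb" and "ghgjf":
  Position 0: 'e' from first, 'g' from second => "eg"
  Position 1: 'a' from first, 'h' from second => "ah"
  Position 2: 'd' from first, 'g' from second => "dg"
  Position 3: 'e' from first, 'j' from second => "ej"
  Position 4: 'b' from first, 'f' from second => "bf"
Result: egahdgejbf

egahdgejbf


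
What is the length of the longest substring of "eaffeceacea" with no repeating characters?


Input: "eaffeceacea"
Sliding window (track last position of each char):
  Position 0 ('e'): window [0,0] length 1 -- new best
  Position 1 ('a'): window [0,1] length 2 -- new best
  Position 2 ('f'): window [0,2] length 3 -- new best
  Position 3 ('f'): repeat (last at 2), move window start to 3
  Position 3 ('f'): window [3,3] length 1
  Position 4 ('e'): window [3,4] length 2
  Position 5 ('c'): window [3,5] length 3
  Position 6 ('e'): repeat (last at 4), move window start to 5
  Position 6 ('e'): window [5,6] length 2
  Position 7 ('a'): window [5,7] length 3
  Position 8 ('c'): repeat (last at 5), move window start to 6
  Position 8 ('c'): window [6,8] length 3
  Position 9 ('e'): repeat (last at 6), move window start to 7
  Position 9 ('e'): window [7,9] length 3
  Position 10 ('a'): repeat (last at 7), move window start to 8
  Position 10 ('a'): window [8,10] length 3
Longest substring with no repeats: "eaf" with length 3

3


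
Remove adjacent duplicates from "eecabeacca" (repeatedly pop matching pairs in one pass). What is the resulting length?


Input: eecabeacca
Stack-based adjacent duplicate removal:
  Read 'e': push. Stack: e
  Read 'e': matches stack top 'e' => pop. Stack: (empty)
  Read 'c': push. Stack: c
  Read 'a': push. Stack: ca
  Read 'b': push. Stack: cab
  Read 'e': push. Stack: cabe
  Read 'a': push. Stack: cabea
  Read 'c': push. Stack: cabeac
  Read 'c': matches stack top 'c' => pop. Stack: cabea
  Read 'a': matches stack top 'a' => pop. Stack: cabe
Final stack: "cabe" (length 4)

4


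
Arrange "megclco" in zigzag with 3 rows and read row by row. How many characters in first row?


Zigzag "megclco" into 3 rows:
Placing characters:
  'm' => row 0
  'e' => row 1
  'g' => row 2
  'c' => row 1
  'l' => row 0
  'c' => row 1
  'o' => row 2
Rows:
  Row 0: "ml"
  Row 1: "ecc"
  Row 2: "go"
First row length: 2

2


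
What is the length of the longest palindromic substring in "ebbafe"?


Input: "ebbafe"
Checking substrings for palindromes:
  [1:3] "bb" (len 2) => palindrome
Longest palindromic substring: "bb" with length 2

2


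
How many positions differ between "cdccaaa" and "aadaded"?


Comparing "cdccaaa" and "aadaded" position by position:
  Position 0: 'c' vs 'a' => DIFFER
  Position 1: 'd' vs 'a' => DIFFER
  Position 2: 'c' vs 'd' => DIFFER
  Position 3: 'c' vs 'a' => DIFFER
  Position 4: 'a' vs 'd' => DIFFER
  Position 5: 'a' vs 'e' => DIFFER
  Position 6: 'a' vs 'd' => DIFFER
Positions that differ: 7

7


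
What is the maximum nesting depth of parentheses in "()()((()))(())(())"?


Input: "()()((()))(())(())"
Tracking depth:
  Position 0 '(': depth becomes 1
  Position 1 ')': depth becomes 0
  Position 2 '(': depth becomes 1
  Position 3 ')': depth becomes 0
  Position 4 '(': depth becomes 1
  Position 5 '(': depth becomes 2
  Position 6 '(': depth becomes 3
  Position 7 ')': depth becomes 2
  Position 8 ')': depth becomes 1
  Position 9 ')': depth becomes 0
  Position 10 '(': depth becomes 1
  Position 11 '(': depth becomes 2
  Position 12 ')': depth becomes 1
  Position 13 ')': depth becomes 0
  Position 14 '(': depth becomes 1
  Position 15 '(': depth becomes 2
  Position 16 ')': depth becomes 1
  Position 17 ')': depth becomes 0
Maximum depth reached: 3

3


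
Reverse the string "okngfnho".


Input: okngfnho
Reading characters right to left:
  Position 7: 'o'
  Position 6: 'h'
  Position 5: 'n'
  Position 4: 'f'
  Position 3: 'g'
  Position 2: 'n'
  Position 1: 'k'
  Position 0: 'o'
Reversed: ohnfgnko

ohnfgnko


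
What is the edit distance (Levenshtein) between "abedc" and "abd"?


Computing edit distance: "abedc" -> "abd"
DP table:
           a    b    d
      0    1    2    3
  a   1    0    1    2
  b   2    1    0    1
  e   3    2    1    1
  d   4    3    2    1
  c   5    4    3    2
Edit distance = dp[5][3] = 2

2


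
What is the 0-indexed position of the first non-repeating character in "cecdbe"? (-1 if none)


Input: cecdbe
Character frequencies:
  'b': 1
  'c': 2
  'd': 1
  'e': 2
Scanning left to right for freq == 1:
  Position 0 ('c'): freq=2, skip
  Position 1 ('e'): freq=2, skip
  Position 2 ('c'): freq=2, skip
  Position 3 ('d'): unique! => answer = 3

3


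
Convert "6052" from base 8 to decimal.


Input: "6052" in base 8
Positional expansion:
  Digit '6' (value 6) x 8^3 = 3072
  Digit '0' (value 0) x 8^2 = 0
  Digit '5' (value 5) x 8^1 = 40
  Digit '2' (value 2) x 8^0 = 2
Sum = 3114

3114


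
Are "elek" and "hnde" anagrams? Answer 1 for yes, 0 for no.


Strings: "elek", "hnde"
Sorted first:  eekl
Sorted second: dehn
Differ at position 0: 'e' vs 'd' => not anagrams

0


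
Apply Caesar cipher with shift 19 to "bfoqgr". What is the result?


Caesar cipher: shift "bfoqgr" by 19
  'b' (pos 1) + 19 = pos 20 = 'u'
  'f' (pos 5) + 19 = pos 24 = 'y'
  'o' (pos 14) + 19 = pos 7 = 'h'
  'q' (pos 16) + 19 = pos 9 = 'j'
  'g' (pos 6) + 19 = pos 25 = 'z'
  'r' (pos 17) + 19 = pos 10 = 'k'
Result: uyhjzk

uyhjzk


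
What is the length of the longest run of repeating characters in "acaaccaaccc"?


Input: "acaaccaaccc"
Scanning for longest run:
  Position 1 ('c'): new char, reset run to 1
  Position 2 ('a'): new char, reset run to 1
  Position 3 ('a'): continues run of 'a', length=2
  Position 4 ('c'): new char, reset run to 1
  Position 5 ('c'): continues run of 'c', length=2
  Position 6 ('a'): new char, reset run to 1
  Position 7 ('a'): continues run of 'a', length=2
  Position 8 ('c'): new char, reset run to 1
  Position 9 ('c'): continues run of 'c', length=2
  Position 10 ('c'): continues run of 'c', length=3
Longest run: 'c' with length 3

3


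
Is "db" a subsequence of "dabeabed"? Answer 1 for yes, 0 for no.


Check if "db" is a subsequence of "dabeabed"
Greedy scan:
  Position 0 ('d'): matches sub[0] = 'd'
  Position 1 ('a'): no match needed
  Position 2 ('b'): matches sub[1] = 'b'
  Position 3 ('e'): no match needed
  Position 4 ('a'): no match needed
  Position 5 ('b'): no match needed
  Position 6 ('e'): no match needed
  Position 7 ('d'): no match needed
All 2 characters matched => is a subsequence

1


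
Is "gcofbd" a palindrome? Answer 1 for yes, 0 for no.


Input: gcofbd
Reversed: dbfocg
  Compare pos 0 ('g') with pos 5 ('d'): MISMATCH
  Compare pos 1 ('c') with pos 4 ('b'): MISMATCH
  Compare pos 2 ('o') with pos 3 ('f'): MISMATCH
Result: not a palindrome

0


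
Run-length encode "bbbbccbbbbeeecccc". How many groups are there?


Input: bbbbccbbbbeeecccc
Scanning for consecutive runs:
  Group 1: 'b' x 4 (positions 0-3)
  Group 2: 'c' x 2 (positions 4-5)
  Group 3: 'b' x 4 (positions 6-9)
  Group 4: 'e' x 3 (positions 10-12)
  Group 5: 'c' x 4 (positions 13-16)
Total groups: 5

5


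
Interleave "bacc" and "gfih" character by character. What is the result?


Interleaving "bacc" and "gfih":
  Position 0: 'b' from first, 'g' from second => "bg"
  Position 1: 'a' from first, 'f' from second => "af"
  Position 2: 'c' from first, 'i' from second => "ci"
  Position 3: 'c' from first, 'h' from second => "ch"
Result: bgafcich

bgafcich


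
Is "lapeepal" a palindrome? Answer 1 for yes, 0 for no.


Input: lapeepal
Reversed: lapeepal
  Compare pos 0 ('l') with pos 7 ('l'): match
  Compare pos 1 ('a') with pos 6 ('a'): match
  Compare pos 2 ('p') with pos 5 ('p'): match
  Compare pos 3 ('e') with pos 4 ('e'): match
Result: palindrome

1


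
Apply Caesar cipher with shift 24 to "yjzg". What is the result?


Caesar cipher: shift "yjzg" by 24
  'y' (pos 24) + 24 = pos 22 = 'w'
  'j' (pos 9) + 24 = pos 7 = 'h'
  'z' (pos 25) + 24 = pos 23 = 'x'
  'g' (pos 6) + 24 = pos 4 = 'e'
Result: whxe

whxe


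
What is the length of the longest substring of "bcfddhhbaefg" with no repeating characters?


Input: "bcfddhhbaefg"
Sliding window (track last position of each char):
  Position 0 ('b'): window [0,0] length 1 -- new best
  Position 1 ('c'): window [0,1] length 2 -- new best
  Position 2 ('f'): window [0,2] length 3 -- new best
  Position 3 ('d'): window [0,3] length 4 -- new best
  Position 4 ('d'): repeat (last at 3), move window start to 4
  Position 4 ('d'): window [4,4] length 1
  Position 5 ('h'): window [4,5] length 2
  Position 6 ('h'): repeat (last at 5), move window start to 6
  Position 6 ('h'): window [6,6] length 1
  Position 7 ('b'): window [6,7] length 2
  Position 8 ('a'): window [6,8] length 3
  Position 9 ('e'): window [6,9] length 4
  Position 10 ('f'): window [6,10] length 5 -- new best
  Position 11 ('g'): window [6,11] length 6 -- new best
Longest substring with no repeats: "hbaefg" with length 6

6


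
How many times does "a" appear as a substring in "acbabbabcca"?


Searching for "a" in "acbabbabcca"
Scanning each position:
  Position 0: "a" => MATCH
  Position 1: "c" => no
  Position 2: "b" => no
  Position 3: "a" => MATCH
  Position 4: "b" => no
  Position 5: "b" => no
  Position 6: "a" => MATCH
  Position 7: "b" => no
  Position 8: "c" => no
  Position 9: "c" => no
  Position 10: "a" => MATCH
Total occurrences: 4

4


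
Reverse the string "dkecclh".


Input: dkecclh
Reading characters right to left:
  Position 6: 'h'
  Position 5: 'l'
  Position 4: 'c'
  Position 3: 'c'
  Position 2: 'e'
  Position 1: 'k'
  Position 0: 'd'
Reversed: hlccekd

hlccekd


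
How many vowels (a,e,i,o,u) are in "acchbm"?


Input: acchbm
Checking each character:
  'a' at position 0: vowel (running total: 1)
  'c' at position 1: consonant
  'c' at position 2: consonant
  'h' at position 3: consonant
  'b' at position 4: consonant
  'm' at position 5: consonant
Total vowels: 1

1


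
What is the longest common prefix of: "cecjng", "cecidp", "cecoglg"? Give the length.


Words: cecjng, cecidp, cecoglg
  Position 0: all 'c' => match
  Position 1: all 'e' => match
  Position 2: all 'c' => match
  Position 3: ('j', 'i', 'o') => mismatch, stop
LCP = "cec" (length 3)

3


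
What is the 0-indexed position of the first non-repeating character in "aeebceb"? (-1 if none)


Input: aeebceb
Character frequencies:
  'a': 1
  'b': 2
  'c': 1
  'e': 3
Scanning left to right for freq == 1:
  Position 0 ('a'): unique! => answer = 0

0


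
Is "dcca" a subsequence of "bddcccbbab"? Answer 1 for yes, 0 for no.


Check if "dcca" is a subsequence of "bddcccbbab"
Greedy scan:
  Position 0 ('b'): no match needed
  Position 1 ('d'): matches sub[0] = 'd'
  Position 2 ('d'): no match needed
  Position 3 ('c'): matches sub[1] = 'c'
  Position 4 ('c'): matches sub[2] = 'c'
  Position 5 ('c'): no match needed
  Position 6 ('b'): no match needed
  Position 7 ('b'): no match needed
  Position 8 ('a'): matches sub[3] = 'a'
  Position 9 ('b'): no match needed
All 4 characters matched => is a subsequence

1


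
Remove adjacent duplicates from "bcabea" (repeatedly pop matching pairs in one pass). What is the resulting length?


Input: bcabea
Stack-based adjacent duplicate removal:
  Read 'b': push. Stack: b
  Read 'c': push. Stack: bc
  Read 'a': push. Stack: bca
  Read 'b': push. Stack: bcab
  Read 'e': push. Stack: bcabe
  Read 'a': push. Stack: bcabea
Final stack: "bcabea" (length 6)

6


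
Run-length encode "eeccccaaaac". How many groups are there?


Input: eeccccaaaac
Scanning for consecutive runs:
  Group 1: 'e' x 2 (positions 0-1)
  Group 2: 'c' x 4 (positions 2-5)
  Group 3: 'a' x 4 (positions 6-9)
  Group 4: 'c' x 1 (positions 10-10)
Total groups: 4

4


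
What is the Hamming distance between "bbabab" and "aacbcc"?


Comparing "bbabab" and "aacbcc" position by position:
  Position 0: 'b' vs 'a' => differ
  Position 1: 'b' vs 'a' => differ
  Position 2: 'a' vs 'c' => differ
  Position 3: 'b' vs 'b' => same
  Position 4: 'a' vs 'c' => differ
  Position 5: 'b' vs 'c' => differ
Total differences (Hamming distance): 5

5


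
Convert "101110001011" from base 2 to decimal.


Input: "101110001011" in base 2
Positional expansion:
  Digit '1' (value 1) x 2^11 = 2048
  Digit '0' (value 0) x 2^10 = 0
  Digit '1' (value 1) x 2^9 = 512
  Digit '1' (value 1) x 2^8 = 256
  Digit '1' (value 1) x 2^7 = 128
  Digit '0' (value 0) x 2^6 = 0
  Digit '0' (value 0) x 2^5 = 0
  Digit '0' (value 0) x 2^4 = 0
  Digit '1' (value 1) x 2^3 = 8
  Digit '0' (value 0) x 2^2 = 0
  Digit '1' (value 1) x 2^1 = 2
  Digit '1' (value 1) x 2^0 = 1
Sum = 2955

2955


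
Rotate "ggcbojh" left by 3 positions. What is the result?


Input: "ggcbojh", rotate left by 3
First 3 characters: "ggc"
Remaining characters: "bojh"
Concatenate remaining + first: "bojh" + "ggc" = "bojhggc"

bojhggc


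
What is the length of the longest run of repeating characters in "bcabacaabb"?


Input: "bcabacaabb"
Scanning for longest run:
  Position 1 ('c'): new char, reset run to 1
  Position 2 ('a'): new char, reset run to 1
  Position 3 ('b'): new char, reset run to 1
  Position 4 ('a'): new char, reset run to 1
  Position 5 ('c'): new char, reset run to 1
  Position 6 ('a'): new char, reset run to 1
  Position 7 ('a'): continues run of 'a', length=2
  Position 8 ('b'): new char, reset run to 1
  Position 9 ('b'): continues run of 'b', length=2
Longest run: 'a' with length 2

2


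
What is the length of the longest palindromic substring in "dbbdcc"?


Input: "dbbdcc"
Checking substrings for palindromes:
  [0:4] "dbbd" (len 4) => palindrome
  [1:3] "bb" (len 2) => palindrome
  [4:6] "cc" (len 2) => palindrome
Longest palindromic substring: "dbbd" with length 4

4


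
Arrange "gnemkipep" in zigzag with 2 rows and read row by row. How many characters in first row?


Zigzag "gnemkipep" into 2 rows:
Placing characters:
  'g' => row 0
  'n' => row 1
  'e' => row 0
  'm' => row 1
  'k' => row 0
  'i' => row 1
  'p' => row 0
  'e' => row 1
  'p' => row 0
Rows:
  Row 0: "gekpp"
  Row 1: "nmie"
First row length: 5

5


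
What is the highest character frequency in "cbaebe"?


Input: cbaebe
Character counts:
  'a': 1
  'b': 2
  'c': 1
  'e': 2
Maximum frequency: 2

2


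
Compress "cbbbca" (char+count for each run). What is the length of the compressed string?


Input: cbbbca
Runs:
  'c' x 1 => "c1"
  'b' x 3 => "b3"
  'c' x 1 => "c1"
  'a' x 1 => "a1"
Compressed: "c1b3c1a1"
Compressed length: 8

8


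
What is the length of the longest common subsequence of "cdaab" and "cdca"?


LCS of "cdaab" and "cdca"
DP table:
           c    d    c    a
      0    0    0    0    0
  c   0    1    1    1    1
  d   0    1    2    2    2
  a   0    1    2    2    3
  a   0    1    2    2    3
  b   0    1    2    2    3
LCS length = dp[5][4] = 3

3


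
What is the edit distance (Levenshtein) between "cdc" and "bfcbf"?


Computing edit distance: "cdc" -> "bfcbf"
DP table:
           b    f    c    b    f
      0    1    2    3    4    5
  c   1    1    2    2    3    4
  d   2    2    2    3    3    4
  c   3    3    3    2    3    4
Edit distance = dp[3][5] = 4

4


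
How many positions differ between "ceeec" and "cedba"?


Comparing "ceeec" and "cedba" position by position:
  Position 0: 'c' vs 'c' => same
  Position 1: 'e' vs 'e' => same
  Position 2: 'e' vs 'd' => DIFFER
  Position 3: 'e' vs 'b' => DIFFER
  Position 4: 'c' vs 'a' => DIFFER
Positions that differ: 3

3


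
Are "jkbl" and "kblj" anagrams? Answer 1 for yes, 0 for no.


Strings: "jkbl", "kblj"
Sorted first:  bjkl
Sorted second: bjkl
Sorted forms match => anagrams

1


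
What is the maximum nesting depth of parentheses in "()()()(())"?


Input: "()()()(())"
Tracking depth:
  Position 0 '(': depth becomes 1
  Position 1 ')': depth becomes 0
  Position 2 '(': depth becomes 1
  Position 3 ')': depth becomes 0
  Position 4 '(': depth becomes 1
  Position 5 ')': depth becomes 0
  Position 6 '(': depth becomes 1
  Position 7 '(': depth becomes 2
  Position 8 ')': depth becomes 1
  Position 9 ')': depth becomes 0
Maximum depth reached: 2

2


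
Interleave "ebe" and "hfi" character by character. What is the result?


Interleaving "ebe" and "hfi":
  Position 0: 'e' from first, 'h' from second => "eh"
  Position 1: 'b' from first, 'f' from second => "bf"
  Position 2: 'e' from first, 'i' from second => "ei"
Result: ehbfei

ehbfei


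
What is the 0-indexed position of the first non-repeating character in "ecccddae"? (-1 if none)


Input: ecccddae
Character frequencies:
  'a': 1
  'c': 3
  'd': 2
  'e': 2
Scanning left to right for freq == 1:
  Position 0 ('e'): freq=2, skip
  Position 1 ('c'): freq=3, skip
  Position 2 ('c'): freq=3, skip
  Position 3 ('c'): freq=3, skip
  Position 4 ('d'): freq=2, skip
  Position 5 ('d'): freq=2, skip
  Position 6 ('a'): unique! => answer = 6

6


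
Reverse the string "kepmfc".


Input: kepmfc
Reading characters right to left:
  Position 5: 'c'
  Position 4: 'f'
  Position 3: 'm'
  Position 2: 'p'
  Position 1: 'e'
  Position 0: 'k'
Reversed: cfmpek

cfmpek


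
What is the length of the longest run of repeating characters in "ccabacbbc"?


Input: "ccabacbbc"
Scanning for longest run:
  Position 1 ('c'): continues run of 'c', length=2
  Position 2 ('a'): new char, reset run to 1
  Position 3 ('b'): new char, reset run to 1
  Position 4 ('a'): new char, reset run to 1
  Position 5 ('c'): new char, reset run to 1
  Position 6 ('b'): new char, reset run to 1
  Position 7 ('b'): continues run of 'b', length=2
  Position 8 ('c'): new char, reset run to 1
Longest run: 'c' with length 2

2


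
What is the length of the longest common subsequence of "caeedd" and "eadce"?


LCS of "caeedd" and "eadce"
DP table:
           e    a    d    c    e
      0    0    0    0    0    0
  c   0    0    0    0    1    1
  a   0    0    1    1    1    1
  e   0    1    1    1    1    2
  e   0    1    1    1    1    2
  d   0    1    1    2    2    2
  d   0    1    1    2    2    2
LCS length = dp[6][5] = 2

2
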